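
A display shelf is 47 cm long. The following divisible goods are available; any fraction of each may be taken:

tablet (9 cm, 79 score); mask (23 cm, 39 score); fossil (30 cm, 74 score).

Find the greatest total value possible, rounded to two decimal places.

Take in order of value per unit:
- tablet (79/9 per unit): all 9 → value 79, running total 79.00
- fossil (74/30 per unit): all 30 → value 74, running total 153.00
- mask (39/23 per unit): 8 of 23 → value 8×39/23 = 13.5652, running total 166.57
Total 166.57.

166.57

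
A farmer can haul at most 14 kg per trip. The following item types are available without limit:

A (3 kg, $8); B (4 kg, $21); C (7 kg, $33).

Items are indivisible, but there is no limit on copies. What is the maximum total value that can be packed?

$66

Best value-per-unit is B at 21/4; filling with it alone gives 3×21 = 63.
Optimal mix: 2×C → weight 14, value 66.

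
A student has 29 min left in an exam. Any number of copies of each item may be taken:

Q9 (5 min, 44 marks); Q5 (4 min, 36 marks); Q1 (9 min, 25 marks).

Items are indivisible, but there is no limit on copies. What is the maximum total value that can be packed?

260 marks

Best value-per-unit is Q5 at 36/4; filling with it alone gives 7×36 = 252.
Optimal mix: 1×Q9 + 6×Q5 → time 29, value 260.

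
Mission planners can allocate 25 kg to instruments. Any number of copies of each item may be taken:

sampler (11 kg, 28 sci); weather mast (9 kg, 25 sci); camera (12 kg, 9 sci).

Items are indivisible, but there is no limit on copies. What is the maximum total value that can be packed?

56 sci

Best value-per-unit is weather mast at 25/9; filling with it alone gives 2×25 = 50.
Optimal mix: 2×sampler → mass 22, value 56.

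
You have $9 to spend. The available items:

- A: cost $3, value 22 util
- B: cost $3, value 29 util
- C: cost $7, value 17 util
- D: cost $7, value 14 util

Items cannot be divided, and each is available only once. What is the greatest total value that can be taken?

51 util

This is a 0/1 knapsack; check combinations near the capacity.
- A+B: cost 3+3=6, value 22+29=51
- B: cost 3, value 29
- A: cost 3, value 22
Best: 51 util.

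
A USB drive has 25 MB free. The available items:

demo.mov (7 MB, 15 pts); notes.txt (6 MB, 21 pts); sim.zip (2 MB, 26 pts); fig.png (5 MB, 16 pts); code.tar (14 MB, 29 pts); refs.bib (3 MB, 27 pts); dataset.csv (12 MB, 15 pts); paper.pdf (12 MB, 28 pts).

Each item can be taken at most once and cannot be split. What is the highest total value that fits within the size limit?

Check high-value combinations within 25 MB:
- demo.mov+notes.txt+sim.zip+fig.png+refs.bib: size 7+6+2+5+3=23, value 15+21+26+16+27=105
- notes.txt+sim.zip+code.tar+refs.bib: size 6+2+14+3=25, value 21+26+29+27=103
- notes.txt+sim.zip+refs.bib+paper.pdf: size 6+2+3+12=23, value 21+26+27+28=102
- sim.zip+fig.png+code.tar+refs.bib: size 2+5+14+3=24, value 26+16+29+27=98
Best: 105 pts.

105 pts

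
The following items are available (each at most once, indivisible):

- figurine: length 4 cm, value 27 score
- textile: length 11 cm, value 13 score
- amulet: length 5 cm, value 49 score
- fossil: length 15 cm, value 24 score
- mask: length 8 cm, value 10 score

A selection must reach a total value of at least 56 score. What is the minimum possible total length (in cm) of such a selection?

Subsets with value ≥ 56, sorted by total length:
- figurine+amulet: length 9, value 76
- amulet+mask: length 13, value 59
- textile+amulet: length 16, value 62
- figurine+amulet+mask: length 17, value 86
Minimum length: 9 cm.

9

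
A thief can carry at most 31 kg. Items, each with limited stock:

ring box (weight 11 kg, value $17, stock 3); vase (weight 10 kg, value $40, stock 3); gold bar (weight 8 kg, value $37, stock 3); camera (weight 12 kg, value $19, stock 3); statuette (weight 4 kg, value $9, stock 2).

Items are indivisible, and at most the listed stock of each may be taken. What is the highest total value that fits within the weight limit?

$123

Best selections within weight 31 and stock limits:
- 1×vase + 2×gold bar + 1×statuette: weight 30, value 123
- 3×gold bar + 1×statuette: weight 28, value 120
- 3×vase: weight 30, value 120
Best: $123.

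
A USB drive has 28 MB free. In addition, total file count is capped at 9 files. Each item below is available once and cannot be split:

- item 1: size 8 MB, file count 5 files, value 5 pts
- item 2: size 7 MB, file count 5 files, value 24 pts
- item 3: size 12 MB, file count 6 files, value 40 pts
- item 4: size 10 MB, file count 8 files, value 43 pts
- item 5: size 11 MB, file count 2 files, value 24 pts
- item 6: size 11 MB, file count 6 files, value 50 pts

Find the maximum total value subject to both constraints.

74 pts

Feasible sets respecting both limits:
- item 5+item 6: size 22, file count 8, value 74
- item 3+item 5: size 23, file count 8, value 64
- item 6: size 11, file count 6, value 50
Best: 74 pts.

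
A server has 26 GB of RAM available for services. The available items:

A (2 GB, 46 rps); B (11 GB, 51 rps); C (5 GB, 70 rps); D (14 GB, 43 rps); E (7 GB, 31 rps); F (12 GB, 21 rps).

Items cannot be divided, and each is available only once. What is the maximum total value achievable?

198 rps

Check high-value combinations within 26 GB:
- A+B+C+E: memory 2+11+5+7=25, value 46+51+70+31=198
- A+C+E+F: memory 2+5+7+12=26, value 46+70+31+21=168
- A+B+C: memory 2+11+5=18, value 46+51+70=167
- A+C+D: memory 2+5+14=21, value 46+70+43=159
Best: 198 rps.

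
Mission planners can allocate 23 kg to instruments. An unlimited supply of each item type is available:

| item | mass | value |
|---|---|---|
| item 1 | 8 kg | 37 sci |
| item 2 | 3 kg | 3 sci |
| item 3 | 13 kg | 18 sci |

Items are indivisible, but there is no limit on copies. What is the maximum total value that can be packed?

80 sci

Best value-per-unit is item 1 at 37/8; filling with it alone gives 2×37 = 74.
Optimal mix: 2×item 1 + 2×item 2 → mass 22, value 80.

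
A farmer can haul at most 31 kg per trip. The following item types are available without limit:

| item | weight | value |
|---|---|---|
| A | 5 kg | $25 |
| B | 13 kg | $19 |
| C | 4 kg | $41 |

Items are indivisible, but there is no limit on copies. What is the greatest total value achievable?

Best value-per-unit is C at 41/4, and filling with it alone uses weight 7×4=28. No mix of the others beats 7×41 = 287.

$287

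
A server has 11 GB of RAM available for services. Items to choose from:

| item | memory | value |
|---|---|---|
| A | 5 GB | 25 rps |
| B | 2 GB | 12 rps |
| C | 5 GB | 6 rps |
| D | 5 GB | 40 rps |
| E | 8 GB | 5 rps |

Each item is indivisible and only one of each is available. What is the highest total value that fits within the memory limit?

65 rps

Check high-value combinations within 11 GB:
- A+D: memory 5+5=10, value 25+40=65
- B+D: memory 2+5=7, value 12+40=52
- C+D: memory 5+5=10, value 6+40=46
- D: memory 5, value 40
Best: 65 rps.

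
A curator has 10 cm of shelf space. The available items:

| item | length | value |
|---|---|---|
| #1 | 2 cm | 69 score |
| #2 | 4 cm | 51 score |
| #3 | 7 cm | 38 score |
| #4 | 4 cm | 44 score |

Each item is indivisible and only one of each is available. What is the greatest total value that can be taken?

164 score

Check high-value combinations within 10 cm:
- #1+#2+#4: length 2+4+4=10, value 69+51+44=164
- #1+#2: length 2+4=6, value 69+51=120
- #1+#4: length 2+4=6, value 69+44=113
- #1+#3: length 2+7=9, value 69+38=107
Best: 164 score.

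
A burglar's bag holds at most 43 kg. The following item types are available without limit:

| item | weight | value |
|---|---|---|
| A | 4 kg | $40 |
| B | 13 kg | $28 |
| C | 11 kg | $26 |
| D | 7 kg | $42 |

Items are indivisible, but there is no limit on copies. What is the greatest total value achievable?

$402

Best value-per-unit is A at 40/4; filling with it alone gives 10×40 = 400.
Optimal mix: 9×A + 1×D → weight 43, value 402.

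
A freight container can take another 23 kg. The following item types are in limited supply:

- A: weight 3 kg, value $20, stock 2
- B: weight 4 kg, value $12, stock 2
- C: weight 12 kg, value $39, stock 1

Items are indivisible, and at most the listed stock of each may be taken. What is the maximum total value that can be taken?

Top feasible selections:
- 2×A + 1×B + 1×C: weight 22, value 91
- 1×A + 2×B + 1×C: weight 23, value 83
- 2×A + 1×C: weight 18, value 79
- 1×A + 1×B + 1×C: weight 19, value 71
Best: $91.

$91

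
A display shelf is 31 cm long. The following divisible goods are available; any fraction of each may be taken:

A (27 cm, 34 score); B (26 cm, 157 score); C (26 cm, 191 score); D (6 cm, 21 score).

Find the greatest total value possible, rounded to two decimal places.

221.19

Take in order of value per unit:
- C (191/26 per unit): all 26 → value 191, running total 191.00
- B (157/26 per unit): 5 of 26 → value 5×157/26 = 30.1923, running total 221.19
Total 221.19.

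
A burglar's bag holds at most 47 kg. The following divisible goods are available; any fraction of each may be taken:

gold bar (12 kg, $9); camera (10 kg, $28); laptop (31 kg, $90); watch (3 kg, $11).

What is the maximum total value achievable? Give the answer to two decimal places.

Take in order of value per unit:
- watch (11/3 per unit): all 3 → value 11, running total 11.00
- laptop (90/31 per unit): all 31 → value 90, running total 101.00
- camera (28/10 per unit): all 10 → value 28, running total 129.00
- gold bar (9/12 per unit): 3 of 12 → value 3×9/12 = 2.2500, running total 131.25
Total 131.25.

131.25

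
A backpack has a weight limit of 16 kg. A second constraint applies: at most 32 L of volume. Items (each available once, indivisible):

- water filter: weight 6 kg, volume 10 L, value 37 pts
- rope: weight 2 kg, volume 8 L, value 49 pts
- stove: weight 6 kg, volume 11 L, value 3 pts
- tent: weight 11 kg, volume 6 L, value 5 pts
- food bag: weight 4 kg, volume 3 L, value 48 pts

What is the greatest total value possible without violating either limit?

134 pts

Feasible sets respecting both limits:
- water filter+rope+food bag: weight 12, volume 21, value 134
- rope+stove+food bag: weight 12, volume 22, value 100
- rope+food bag: weight 6, volume 11, value 97
- water filter+rope+stove: weight 14, volume 29, value 89
Best: 134 pts.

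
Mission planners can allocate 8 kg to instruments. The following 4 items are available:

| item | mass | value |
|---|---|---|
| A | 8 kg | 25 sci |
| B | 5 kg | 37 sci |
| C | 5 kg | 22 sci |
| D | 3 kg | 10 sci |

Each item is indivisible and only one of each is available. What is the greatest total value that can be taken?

47 sci

Check high-value combinations within 8 kg:
- B+D: mass 5+3=8, value 37+10=47
- B: mass 5, value 37
- C+D: mass 5+3=8, value 22+10=32
- A: mass 8, value 25
- C: mass 5, value 22
Best: 47 sci.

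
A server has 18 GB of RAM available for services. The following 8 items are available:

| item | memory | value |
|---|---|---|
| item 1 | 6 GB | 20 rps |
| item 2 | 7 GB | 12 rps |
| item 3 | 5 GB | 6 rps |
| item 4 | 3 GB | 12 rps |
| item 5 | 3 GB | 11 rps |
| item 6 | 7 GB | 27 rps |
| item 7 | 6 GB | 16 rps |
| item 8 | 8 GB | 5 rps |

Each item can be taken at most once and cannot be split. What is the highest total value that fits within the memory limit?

Check high-value combinations within 18 GB:
- item 1+item 4+item 6: memory 6+3+7=16, value 20+12+27=59
- item 1+item 4+item 5+item 7: memory 6+3+3+6=18, value 20+12+11+16=59
- item 1+item 5+item 6: memory 6+3+7=16, value 20+11+27=58
- item 3+item 4+item 5+item 6: memory 5+3+3+7=18, value 6+12+11+27=56
Best: 59 rps.

59 rps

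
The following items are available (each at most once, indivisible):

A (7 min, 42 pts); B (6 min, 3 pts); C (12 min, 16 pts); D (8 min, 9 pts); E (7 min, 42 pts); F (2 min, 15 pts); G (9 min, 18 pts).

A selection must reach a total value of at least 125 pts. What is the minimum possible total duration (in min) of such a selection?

Subsets with value ≥ 125, sorted by total duration:
- A+D+E+F+G: duration 33, value 126
- A+C+E+F+G: duration 37, value 133
- A+B+D+E+F+G: duration 39, value 129
- A+B+C+D+E+F: duration 42, value 127
Minimum duration: 33 min.

33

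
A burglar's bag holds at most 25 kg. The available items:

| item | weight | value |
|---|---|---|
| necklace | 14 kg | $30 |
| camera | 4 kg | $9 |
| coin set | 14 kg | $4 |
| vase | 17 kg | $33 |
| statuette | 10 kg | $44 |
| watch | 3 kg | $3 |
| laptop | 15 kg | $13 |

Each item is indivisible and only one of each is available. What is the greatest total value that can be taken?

$74

Check high-value combinations within 25 kg:
- necklace+statuette: weight 14+10=24, value 30+44=74
- statuette+laptop: weight 10+15=25, value 44+13=57
- camera+statuette+watch: weight 4+10+3=17, value 9+44+3=56
- camera+statuette: weight 4+10=14, value 9+44=53
Best: $74.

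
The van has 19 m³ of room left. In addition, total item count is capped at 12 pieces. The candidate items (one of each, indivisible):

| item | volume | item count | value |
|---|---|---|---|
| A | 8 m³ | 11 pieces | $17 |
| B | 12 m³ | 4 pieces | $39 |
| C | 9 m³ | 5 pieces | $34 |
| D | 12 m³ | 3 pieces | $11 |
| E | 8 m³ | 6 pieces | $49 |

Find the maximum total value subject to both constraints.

Feasible sets respecting both limits:
- C+E: volume 17, item count 11, value 83
- E: volume 8, item count 6, value 49
- B: volume 12, item count 4, value 39
Best: $83.

$83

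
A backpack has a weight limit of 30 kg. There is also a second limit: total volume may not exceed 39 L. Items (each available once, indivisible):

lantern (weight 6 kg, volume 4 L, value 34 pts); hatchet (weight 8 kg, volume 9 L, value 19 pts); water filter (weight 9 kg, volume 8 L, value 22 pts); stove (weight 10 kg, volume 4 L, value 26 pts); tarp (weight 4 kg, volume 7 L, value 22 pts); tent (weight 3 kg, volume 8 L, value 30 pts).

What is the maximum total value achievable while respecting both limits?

127 pts

Feasible sets respecting both limits:
- lantern+hatchet+water filter+tarp+tent: weight 30, volume 36, value 127
- lantern+water filter+stove+tent: weight 28, volume 24, value 112
- lantern+stove+tarp+tent: weight 23, volume 23, value 112
- lantern+hatchet+stove+tent: weight 27, volume 25, value 109
Best: 127 pts.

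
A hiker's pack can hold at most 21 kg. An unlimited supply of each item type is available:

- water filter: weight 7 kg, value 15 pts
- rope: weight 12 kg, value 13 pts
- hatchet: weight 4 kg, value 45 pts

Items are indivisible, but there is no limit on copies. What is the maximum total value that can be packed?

Best value-per-unit is hatchet at 45/4, and filling with it alone uses weight 5×4=20. No mix of the others beats 5×45 = 225.

225 pts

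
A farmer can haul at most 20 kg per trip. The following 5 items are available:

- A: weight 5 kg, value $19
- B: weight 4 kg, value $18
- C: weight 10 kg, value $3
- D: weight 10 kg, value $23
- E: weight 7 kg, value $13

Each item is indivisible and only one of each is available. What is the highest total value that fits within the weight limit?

$60

Check high-value combinations within 20 kg:
- A+B+D: weight 5+4+10=19, value 19+18+23=60
- A+B+E: weight 5+4+7=16, value 19+18+13=50
- A+D: weight 5+10=15, value 19+23=42
- B+D: weight 4+10=14, value 18+23=41
- A+B+C: weight 5+4+10=19, value 19+18+3=40
Best: $60.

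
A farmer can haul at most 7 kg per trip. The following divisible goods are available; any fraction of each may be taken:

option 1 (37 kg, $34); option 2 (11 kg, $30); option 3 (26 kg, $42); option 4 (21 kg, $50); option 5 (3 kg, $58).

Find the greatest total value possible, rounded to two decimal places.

68.91

Take in order of value per unit:
- option 5 (58/3 per unit): all 3 → value 58, running total 58.00
- option 2 (30/11 per unit): 4 of 11 → value 4×30/11 = 10.9091, running total 68.91
Total 68.91.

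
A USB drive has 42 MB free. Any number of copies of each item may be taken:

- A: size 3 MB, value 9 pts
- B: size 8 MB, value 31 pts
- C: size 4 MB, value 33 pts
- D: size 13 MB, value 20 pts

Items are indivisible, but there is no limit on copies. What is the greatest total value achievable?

Best value-per-unit is C at 33/4, and filling with it alone uses size 10×4=40. No mix of the others beats 10×33 = 330.

330 pts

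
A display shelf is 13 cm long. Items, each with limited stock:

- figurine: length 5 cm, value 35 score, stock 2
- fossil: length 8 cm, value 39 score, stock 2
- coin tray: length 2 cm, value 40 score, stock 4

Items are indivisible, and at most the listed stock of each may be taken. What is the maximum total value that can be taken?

195 score

Top feasible selections:
- 1×figurine + 4×coin tray: length 13, value 195
- 4×coin tray: length 8, value 160
Best: 195 score.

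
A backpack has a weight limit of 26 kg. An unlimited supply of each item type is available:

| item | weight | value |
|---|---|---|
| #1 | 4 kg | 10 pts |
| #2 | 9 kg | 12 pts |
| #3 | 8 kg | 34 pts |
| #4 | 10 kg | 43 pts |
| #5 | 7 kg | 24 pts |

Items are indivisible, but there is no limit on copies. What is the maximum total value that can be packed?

Best value-per-unit is #4 at 43/10; filling with it alone gives 2×43 = 86.
Optimal mix: 2×#3 + 1×#4 → weight 26, value 111.

111 pts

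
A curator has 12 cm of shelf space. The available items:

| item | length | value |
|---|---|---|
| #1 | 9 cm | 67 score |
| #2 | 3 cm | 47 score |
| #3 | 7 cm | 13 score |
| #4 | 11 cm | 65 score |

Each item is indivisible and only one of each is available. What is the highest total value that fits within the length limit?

This is a 0/1 knapsack; check combinations near the capacity.
- #1+#2: length 9+3=12, value 67+47=114
- #1: length 9, value 67
- #4: length 11, value 65
- #2+#3: length 3+7=10, value 47+13=60
- #2: length 3, value 47
Best: 114 score.

114 score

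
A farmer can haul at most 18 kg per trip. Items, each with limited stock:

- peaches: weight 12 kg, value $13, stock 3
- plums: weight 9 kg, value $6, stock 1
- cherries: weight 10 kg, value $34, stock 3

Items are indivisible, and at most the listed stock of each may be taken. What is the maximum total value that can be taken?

Top feasible selections:
- 1×cherries: weight 10, value 34
- 1×peaches: weight 12, value 13
- 1×plums: weight 9, value 6
Best: $34.

$34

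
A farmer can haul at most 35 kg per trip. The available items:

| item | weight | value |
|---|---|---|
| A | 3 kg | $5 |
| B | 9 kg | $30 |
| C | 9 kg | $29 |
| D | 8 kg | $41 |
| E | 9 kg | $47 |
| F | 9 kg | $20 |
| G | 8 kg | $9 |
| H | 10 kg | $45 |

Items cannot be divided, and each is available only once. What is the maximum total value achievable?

$147

Check high-value combinations within 35 kg:
- B+C+D+E: weight 9+9+8+9=35, value 30+29+41+47=147
- D+E+G+H: weight 8+9+8+10=35, value 41+47+9+45=142
- A+D+E+H: weight 3+8+9+10=30, value 5+41+47+45=138
- B+D+E+F: weight 9+8+9+9=35, value 30+41+47+20=138
Best: $147.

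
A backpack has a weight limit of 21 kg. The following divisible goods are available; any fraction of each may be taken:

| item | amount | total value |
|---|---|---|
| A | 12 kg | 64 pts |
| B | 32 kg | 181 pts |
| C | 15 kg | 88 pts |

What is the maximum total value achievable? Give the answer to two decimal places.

121.94

Take in order of value per unit:
- C (88/15 per unit): all 15 → value 88, running total 88.00
- B (181/32 per unit): 6 of 32 → value 6×181/32 = 33.9375, running total 121.94
Total 121.94.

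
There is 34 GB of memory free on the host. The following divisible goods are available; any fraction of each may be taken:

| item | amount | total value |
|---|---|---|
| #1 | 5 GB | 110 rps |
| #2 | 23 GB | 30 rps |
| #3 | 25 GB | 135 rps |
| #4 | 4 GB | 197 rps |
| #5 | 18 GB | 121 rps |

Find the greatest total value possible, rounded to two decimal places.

465.80

Take in order of value per unit:
- #4 (197/4 per unit): all 4 → value 197, running total 197.00
- #1 (110/5 per unit): all 5 → value 110, running total 307.00
- #5 (121/18 per unit): all 18 → value 121, running total 428.00
- #3 (135/25 per unit): 7 of 25 → value 7×135/25 = 37.8000, running total 465.80
Total 465.80.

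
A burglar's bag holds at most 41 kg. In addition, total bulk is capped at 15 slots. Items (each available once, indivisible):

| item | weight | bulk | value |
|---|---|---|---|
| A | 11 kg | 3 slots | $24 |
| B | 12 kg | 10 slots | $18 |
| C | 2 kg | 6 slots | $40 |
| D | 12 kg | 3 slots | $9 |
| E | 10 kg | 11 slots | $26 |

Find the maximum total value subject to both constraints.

$73

Feasible sets respecting both limits:
- A+C+D: weight 25, bulk 12, value 73
- A+C: weight 13, bulk 9, value 64
- A+E: weight 21, bulk 14, value 50
Best: $73.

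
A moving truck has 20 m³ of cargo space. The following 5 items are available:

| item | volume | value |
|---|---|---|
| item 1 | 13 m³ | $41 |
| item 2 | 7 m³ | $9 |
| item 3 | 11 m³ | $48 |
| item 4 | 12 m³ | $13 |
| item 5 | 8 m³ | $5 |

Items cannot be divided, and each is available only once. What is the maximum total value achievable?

This is a 0/1 knapsack; check combinations near the capacity.
- item 2+item 3: volume 7+11=18, value 9+48=57
- item 3+item 5: volume 11+8=19, value 48+5=53
- item 1+item 2: volume 13+7=20, value 41+9=50
- item 3: volume 11, value 48
Best: $57.

$57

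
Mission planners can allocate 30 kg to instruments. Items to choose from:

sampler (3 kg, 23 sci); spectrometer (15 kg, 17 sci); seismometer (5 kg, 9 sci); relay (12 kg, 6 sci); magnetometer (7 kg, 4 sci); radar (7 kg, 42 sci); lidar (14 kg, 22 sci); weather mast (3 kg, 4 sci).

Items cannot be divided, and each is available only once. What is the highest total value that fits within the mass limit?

96 sci

Check high-value combinations within 30 kg:
- sampler+seismometer+radar+lidar: mass 3+5+7+14=29, value 23+9+42+22=96
- sampler+radar+lidar+weather mast: mass 3+7+14+3=27, value 23+42+22+4=91
- sampler+spectrometer+seismometer+radar: mass 3+15+5+7=30, value 23+17+9+42=91
- sampler+radar+lidar: mass 3+7+14=24, value 23+42+22=87
Best: 96 sci.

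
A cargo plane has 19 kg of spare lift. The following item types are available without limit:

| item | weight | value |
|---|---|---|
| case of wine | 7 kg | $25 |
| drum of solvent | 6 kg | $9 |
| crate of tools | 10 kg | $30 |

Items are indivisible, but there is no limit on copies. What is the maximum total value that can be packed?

Best value-per-unit is case of wine at 25/7; filling with it alone gives 2×25 = 50.
Optimal mix: 1×case of wine + 1×crate of tools → weight 17, value 55.

$55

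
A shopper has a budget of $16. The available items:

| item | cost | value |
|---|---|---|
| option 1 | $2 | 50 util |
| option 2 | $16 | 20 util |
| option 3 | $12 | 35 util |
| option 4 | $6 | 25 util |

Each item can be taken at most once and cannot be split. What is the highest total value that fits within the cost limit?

85 util

This is a 0/1 knapsack; check combinations near the capacity.
- option 1+option 3: cost 2+12=14, value 50+35=85
- option 1+option 4: cost 2+6=8, value 50+25=75
- option 1: cost 2, value 50
- option 3: cost 12, value 35
Best: 85 util.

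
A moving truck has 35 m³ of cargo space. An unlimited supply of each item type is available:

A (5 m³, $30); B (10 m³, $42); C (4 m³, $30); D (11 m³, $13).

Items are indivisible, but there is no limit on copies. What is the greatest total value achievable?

$240

Best value-per-unit is C at 30/4; filling with it alone gives 8×30 = 240.
Optimal mix: 3×A + 5×C → volume 35, value 240.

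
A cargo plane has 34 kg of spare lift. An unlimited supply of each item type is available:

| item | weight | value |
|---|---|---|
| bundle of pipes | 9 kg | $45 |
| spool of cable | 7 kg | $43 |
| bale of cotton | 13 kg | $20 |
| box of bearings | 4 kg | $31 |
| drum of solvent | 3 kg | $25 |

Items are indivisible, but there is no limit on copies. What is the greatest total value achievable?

Best value-per-unit is drum of solvent at 25/3; filling with it alone gives 11×25 = 275.
Optimal mix: 1×box of bearings + 10×drum of solvent → weight 34, value 281.

$281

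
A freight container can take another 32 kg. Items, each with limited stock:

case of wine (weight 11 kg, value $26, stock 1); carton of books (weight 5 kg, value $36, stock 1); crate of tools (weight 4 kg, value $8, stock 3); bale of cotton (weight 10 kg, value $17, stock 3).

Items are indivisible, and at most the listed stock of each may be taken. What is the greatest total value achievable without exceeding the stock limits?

$87

Top feasible selections:
- 1×case of wine + 1×carton of books + 1×crate of tools + 1×bale of cotton: weight 30, value 87
- 1×case of wine + 1×carton of books + 3×crate of tools: weight 28, value 86
- 1×case of wine + 1×carton of books + 1×bale of cotton: weight 26, value 79
- 1×case of wine + 1×carton of books + 2×crate of tools: weight 24, value 78
Best: $87.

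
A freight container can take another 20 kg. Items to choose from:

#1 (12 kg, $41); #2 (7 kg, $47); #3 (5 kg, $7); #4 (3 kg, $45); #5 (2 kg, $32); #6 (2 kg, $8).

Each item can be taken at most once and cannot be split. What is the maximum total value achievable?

This is a 0/1 knapsack; check combinations near the capacity.
- #2+#3+#4+#5+#6: weight 7+5+3+2+2=19, value 47+7+45+32+8=139
- #2+#4+#5+#6: weight 7+3+2+2=14, value 47+45+32+8=132
- #2+#3+#4+#5: weight 7+5+3+2=17, value 47+7+45+32=131
Best: $139.

$139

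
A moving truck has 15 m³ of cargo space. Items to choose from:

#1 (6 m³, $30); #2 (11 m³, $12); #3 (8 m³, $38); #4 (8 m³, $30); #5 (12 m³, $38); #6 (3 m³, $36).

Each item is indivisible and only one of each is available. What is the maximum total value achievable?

Check high-value combinations within 15 m³:
- #3+#6: volume 8+3=11, value 38+36=74
- #5+#6: volume 12+3=15, value 38+36=74
- #1+#3: volume 6+8=14, value 30+38=68
- #1+#6: volume 6+3=9, value 30+36=66
Best: $74.

$74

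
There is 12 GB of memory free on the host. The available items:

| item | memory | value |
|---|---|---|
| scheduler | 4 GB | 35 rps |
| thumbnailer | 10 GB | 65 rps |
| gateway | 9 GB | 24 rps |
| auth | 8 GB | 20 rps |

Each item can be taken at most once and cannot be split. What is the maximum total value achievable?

This is a 0/1 knapsack; check combinations near the capacity.
- thumbnailer: memory 10, value 65
- scheduler+auth: memory 4+8=12, value 35+20=55
- scheduler: memory 4, value 35
- gateway: memory 9, value 24
- auth: memory 8, value 20
Best: 65 rps.

65 rps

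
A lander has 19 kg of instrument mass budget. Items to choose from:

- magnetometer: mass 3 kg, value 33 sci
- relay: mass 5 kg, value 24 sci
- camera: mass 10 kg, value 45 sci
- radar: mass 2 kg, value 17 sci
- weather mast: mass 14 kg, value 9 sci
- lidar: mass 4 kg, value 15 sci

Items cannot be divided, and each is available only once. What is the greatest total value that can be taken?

110 sci

This is a 0/1 knapsack; check combinations near the capacity.
- magnetometer+camera+radar+lidar: mass 3+10+2+4=19, value 33+45+17+15=110
- magnetometer+relay+camera: mass 3+5+10=18, value 33+24+45=102
- magnetometer+camera+radar: mass 3+10+2=15, value 33+45+17=95
Best: 110 sci.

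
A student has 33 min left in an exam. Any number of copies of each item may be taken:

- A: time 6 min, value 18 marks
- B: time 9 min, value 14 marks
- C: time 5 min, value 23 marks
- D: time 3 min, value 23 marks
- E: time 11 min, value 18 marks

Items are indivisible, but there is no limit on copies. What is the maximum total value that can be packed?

253 marks

Best value-per-unit is D at 23/3, and filling with it alone uses time 11×3=33. No mix of the others beats 11×23 = 253.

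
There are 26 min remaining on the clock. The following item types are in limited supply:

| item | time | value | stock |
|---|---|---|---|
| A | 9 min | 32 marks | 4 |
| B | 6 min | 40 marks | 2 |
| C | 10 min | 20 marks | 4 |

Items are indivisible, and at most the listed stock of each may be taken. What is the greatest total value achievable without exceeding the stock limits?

112 marks

Best selections within time 26 and stock limits:
- 1×A + 2×B: time 21, value 112
- 2×A + 1×B: time 24, value 104
Best: 112 marks.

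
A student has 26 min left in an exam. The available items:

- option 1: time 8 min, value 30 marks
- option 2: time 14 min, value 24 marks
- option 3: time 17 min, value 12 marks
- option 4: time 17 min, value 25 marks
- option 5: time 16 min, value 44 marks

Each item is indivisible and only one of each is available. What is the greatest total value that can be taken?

74 marks

This is a 0/1 knapsack; check combinations near the capacity.
- option 1+option 5: time 8+16=24, value 30+44=74
- option 1+option 4: time 8+17=25, value 30+25=55
- option 1+option 2: time 8+14=22, value 30+24=54
- option 5: time 16, value 44
Best: 74 marks.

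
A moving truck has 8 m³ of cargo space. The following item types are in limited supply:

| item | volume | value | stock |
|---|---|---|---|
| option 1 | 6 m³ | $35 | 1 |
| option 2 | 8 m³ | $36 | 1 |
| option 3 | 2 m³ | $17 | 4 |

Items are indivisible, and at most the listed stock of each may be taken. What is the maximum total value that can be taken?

$68

Best selections within volume 8 and stock limits:
- 4×option 3: volume 8, value 68
- 1×option 1 + 1×option 3: volume 8, value 52
- 3×option 3: volume 6, value 51
- 1×option 2: volume 8, value 36
Best: $68.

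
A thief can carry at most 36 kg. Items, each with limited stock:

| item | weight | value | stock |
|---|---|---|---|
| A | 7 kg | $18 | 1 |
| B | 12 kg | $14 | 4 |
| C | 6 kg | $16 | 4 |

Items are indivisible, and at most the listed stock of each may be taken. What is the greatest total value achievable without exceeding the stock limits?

Best selections within weight 36 and stock limits:
- 1×A + 4×C: weight 31, value 82
- 1×B + 4×C: weight 36, value 78
- 1×A + 3×C: weight 25, value 66
Best: $82.

$82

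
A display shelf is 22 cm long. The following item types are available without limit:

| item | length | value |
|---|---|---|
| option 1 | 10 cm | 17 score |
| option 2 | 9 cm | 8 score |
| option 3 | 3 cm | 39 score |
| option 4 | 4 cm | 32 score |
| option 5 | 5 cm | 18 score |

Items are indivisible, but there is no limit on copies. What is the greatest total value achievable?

273 score

Best value-per-unit is option 3 at 39/3, and filling with it alone uses length 7×3=21. No mix of the others beats 7×39 = 273.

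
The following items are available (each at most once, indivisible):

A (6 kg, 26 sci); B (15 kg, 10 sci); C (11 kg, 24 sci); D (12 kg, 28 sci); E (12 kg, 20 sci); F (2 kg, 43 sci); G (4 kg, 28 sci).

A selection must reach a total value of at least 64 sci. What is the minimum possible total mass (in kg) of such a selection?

Subsets with value ≥ 64, sorted by total mass:
- F+G: mass 6, value 71
- A+F: mass 8, value 69
Minimum mass: 6 kg.

6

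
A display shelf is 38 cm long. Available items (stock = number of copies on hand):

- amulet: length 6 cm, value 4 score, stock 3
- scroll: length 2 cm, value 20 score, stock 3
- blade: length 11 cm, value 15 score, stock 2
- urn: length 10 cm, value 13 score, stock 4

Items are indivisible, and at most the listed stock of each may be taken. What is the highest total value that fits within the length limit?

Best selections within length 38 and stock limits:
- 3×scroll + 2×blade + 1×urn: length 38, value 103
- 3×scroll + 1×blade + 2×urn: length 37, value 101
Best: 103 score.

103 score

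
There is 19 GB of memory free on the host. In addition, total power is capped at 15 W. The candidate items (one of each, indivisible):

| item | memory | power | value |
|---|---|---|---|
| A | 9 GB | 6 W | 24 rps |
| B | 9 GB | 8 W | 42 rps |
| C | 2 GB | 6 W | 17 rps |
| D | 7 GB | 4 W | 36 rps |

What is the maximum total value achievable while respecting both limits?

Feasible sets respecting both limits:
- B+D: memory 16, power 12, value 78
- A+B: memory 18, power 14, value 66
- A+D: memory 16, power 10, value 60
Best: 78 rps.

78 rps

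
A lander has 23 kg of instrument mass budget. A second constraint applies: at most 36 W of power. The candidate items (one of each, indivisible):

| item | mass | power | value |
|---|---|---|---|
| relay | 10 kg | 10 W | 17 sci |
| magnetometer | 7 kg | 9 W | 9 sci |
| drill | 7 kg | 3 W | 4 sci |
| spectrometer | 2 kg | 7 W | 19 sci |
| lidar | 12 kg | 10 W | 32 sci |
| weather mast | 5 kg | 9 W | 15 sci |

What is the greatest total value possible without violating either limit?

Feasible sets respecting both limits:
- spectrometer+lidar+weather mast: mass 19, power 26, value 66
- magnetometer+spectrometer+lidar: mass 21, power 26, value 60
- drill+spectrometer+lidar: mass 21, power 20, value 55
- spectrometer+lidar: mass 14, power 17, value 51
Best: 66 sci.

66 sci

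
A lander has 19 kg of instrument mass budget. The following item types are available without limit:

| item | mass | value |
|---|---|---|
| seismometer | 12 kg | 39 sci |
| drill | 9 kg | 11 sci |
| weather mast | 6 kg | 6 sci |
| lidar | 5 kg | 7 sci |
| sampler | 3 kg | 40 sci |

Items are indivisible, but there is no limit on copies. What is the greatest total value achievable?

240 sci

Best value-per-unit is sampler at 40/3, and filling with it alone uses mass 6×3=18. No mix of the others beats 6×40 = 240.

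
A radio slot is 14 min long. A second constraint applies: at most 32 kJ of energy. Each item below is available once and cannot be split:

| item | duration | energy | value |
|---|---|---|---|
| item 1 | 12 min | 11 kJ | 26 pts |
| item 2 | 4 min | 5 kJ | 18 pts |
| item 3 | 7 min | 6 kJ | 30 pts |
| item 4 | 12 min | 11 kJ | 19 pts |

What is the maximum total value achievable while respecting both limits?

Feasible sets respecting both limits:
- item 2+item 3: duration 11, energy 11, value 48
- item 3: duration 7, energy 6, value 30
- item 1: duration 12, energy 11, value 26
- item 4: duration 12, energy 11, value 19
Best: 48 pts.

48 pts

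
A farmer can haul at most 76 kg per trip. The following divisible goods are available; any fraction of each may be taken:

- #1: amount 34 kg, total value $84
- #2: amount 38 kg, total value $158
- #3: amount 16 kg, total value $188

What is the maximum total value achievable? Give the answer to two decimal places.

400.35

Take in order of value per unit:
- #3 (188/16 per unit): all 16 → value 188, running total 188.00
- #2 (158/38 per unit): all 38 → value 158, running total 346.00
- #1 (84/34 per unit): 22 of 34 → value 22×84/34 = 54.3529, running total 400.35
Total 400.35.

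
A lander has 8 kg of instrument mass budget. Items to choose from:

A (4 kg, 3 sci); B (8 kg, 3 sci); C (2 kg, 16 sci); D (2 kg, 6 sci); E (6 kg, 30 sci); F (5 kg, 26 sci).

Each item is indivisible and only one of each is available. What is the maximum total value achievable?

46 sci

This is a 0/1 knapsack; check combinations near the capacity.
- C+E: mass 2+6=8, value 16+30=46
- C+F: mass 2+5=7, value 16+26=42
- D+E: mass 2+6=8, value 6+30=36
- D+F: mass 2+5=7, value 6+26=32
- E: mass 6, value 30
Best: 46 sci.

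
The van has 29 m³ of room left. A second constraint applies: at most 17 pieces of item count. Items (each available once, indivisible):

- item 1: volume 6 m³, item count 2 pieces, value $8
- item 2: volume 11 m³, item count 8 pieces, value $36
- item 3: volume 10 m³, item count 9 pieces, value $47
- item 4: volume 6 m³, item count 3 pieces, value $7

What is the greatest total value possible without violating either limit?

Feasible sets respecting both limits:
- item 2+item 3: volume 21, item count 17, value 83
- item 1+item 3+item 4: volume 22, item count 14, value 62
- item 1+item 3: volume 16, item count 11, value 55
Best: $83.

$83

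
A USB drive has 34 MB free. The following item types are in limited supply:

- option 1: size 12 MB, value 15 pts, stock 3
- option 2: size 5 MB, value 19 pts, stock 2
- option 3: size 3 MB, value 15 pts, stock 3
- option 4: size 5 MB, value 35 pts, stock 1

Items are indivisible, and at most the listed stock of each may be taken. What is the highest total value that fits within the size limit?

Best selections within size 34 and stock limits:
- 2×option 2 + 3×option 3 + 1×option 4: size 24, value 118
- 1×option 1 + 2×option 2 + 2×option 3 + 1×option 4: size 33, value 118
- 1×option 1 + 1×option 2 + 3×option 3 + 1×option 4: size 31, value 114
- 2×option 2 + 2×option 3 + 1×option 4: size 21, value 103
Best: 118 pts.

118 pts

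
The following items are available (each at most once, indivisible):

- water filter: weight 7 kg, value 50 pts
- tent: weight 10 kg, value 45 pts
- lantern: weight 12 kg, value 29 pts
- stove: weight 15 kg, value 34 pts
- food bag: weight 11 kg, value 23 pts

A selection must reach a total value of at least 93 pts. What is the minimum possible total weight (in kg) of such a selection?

Subsets with value ≥ 93, sorted by total weight:
- water filter+tent: weight 17, value 95
- water filter+tent+food bag: weight 28, value 118
- water filter+tent+lantern: weight 29, value 124
Minimum weight: 17 kg.

17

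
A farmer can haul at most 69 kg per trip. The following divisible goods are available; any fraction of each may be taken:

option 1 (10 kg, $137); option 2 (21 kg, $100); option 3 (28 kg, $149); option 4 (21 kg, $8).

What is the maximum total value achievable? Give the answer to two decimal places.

389.81

Take in order of value per unit:
- option 1 (137/10 per unit): all 10 → value 137, running total 137.00
- option 3 (149/28 per unit): all 28 → value 149, running total 286.00
- option 2 (100/21 per unit): all 21 → value 100, running total 386.00
- option 4 (8/21 per unit): 10 of 21 → value 10×8/21 = 3.8095, running total 389.81
Total 389.81.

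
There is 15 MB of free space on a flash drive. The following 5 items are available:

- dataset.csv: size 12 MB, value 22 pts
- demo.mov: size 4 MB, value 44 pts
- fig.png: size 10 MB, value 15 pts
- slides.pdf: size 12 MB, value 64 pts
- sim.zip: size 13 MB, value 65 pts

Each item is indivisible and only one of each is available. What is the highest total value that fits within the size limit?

65 pts

Check high-value combinations within 15 MB:
- sim.zip: size 13, value 65
- slides.pdf: size 12, value 64
- demo.mov+fig.png: size 4+10=14, value 44+15=59
Best: 65 pts.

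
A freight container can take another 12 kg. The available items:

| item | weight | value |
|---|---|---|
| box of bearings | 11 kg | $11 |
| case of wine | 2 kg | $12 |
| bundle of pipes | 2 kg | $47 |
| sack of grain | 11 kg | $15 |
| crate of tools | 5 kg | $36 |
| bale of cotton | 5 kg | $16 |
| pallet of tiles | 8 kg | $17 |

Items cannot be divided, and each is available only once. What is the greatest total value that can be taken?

This is a 0/1 knapsack; check combinations near the capacity.
- bundle of pipes+crate of tools+bale of cotton: weight 2+5+5=12, value 47+36+16=99
- case of wine+bundle of pipes+crate of tools: weight 2+2+5=9, value 12+47+36=95
- bundle of pipes+crate of tools: weight 2+5=7, value 47+36=83
Best: $99.

$99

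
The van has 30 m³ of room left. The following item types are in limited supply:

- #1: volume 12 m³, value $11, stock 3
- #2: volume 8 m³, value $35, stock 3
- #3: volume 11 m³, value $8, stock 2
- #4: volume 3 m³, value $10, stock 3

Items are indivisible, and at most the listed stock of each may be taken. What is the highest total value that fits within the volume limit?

Best selections within volume 30 and stock limits:
- 3×#2 + 2×#4: volume 30, value 125
- 3×#2 + 1×#4: volume 27, value 115
- 3×#2: volume 24, value 105
- 2×#2 + 3×#4: volume 25, value 100
Best: $125.

$125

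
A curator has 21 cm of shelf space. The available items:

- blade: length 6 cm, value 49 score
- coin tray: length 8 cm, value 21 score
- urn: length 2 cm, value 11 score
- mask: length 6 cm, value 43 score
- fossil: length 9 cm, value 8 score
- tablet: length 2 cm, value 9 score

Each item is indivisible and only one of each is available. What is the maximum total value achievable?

This is a 0/1 knapsack; check combinations near the capacity.
- blade+coin tray+mask: length 6+8+6=20, value 49+21+43=113
- blade+urn+mask+tablet: length 6+2+6+2=16, value 49+11+43+9=112
- blade+urn+mask: length 6+2+6=14, value 49+11+43=103
- blade+mask+tablet: length 6+6+2=14, value 49+43+9=101
- blade+mask+fossil: length 6+6+9=21, value 49+43+8=100
Best: 113 score.

113 score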